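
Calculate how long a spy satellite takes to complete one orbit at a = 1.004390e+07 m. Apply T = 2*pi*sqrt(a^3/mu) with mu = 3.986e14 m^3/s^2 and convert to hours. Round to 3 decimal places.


Step 1: a^3 / mu = 1.013228e+21 / 3.986e14 = 2.541967e+06
Step 2: sqrt(2.541967e+06) = 1594.3546 s
Step 3: T = 2*pi * 1594.3546 = 10017.63 s
Step 4: T in hours = 10017.63 / 3600 = 2.783 hours

2.783


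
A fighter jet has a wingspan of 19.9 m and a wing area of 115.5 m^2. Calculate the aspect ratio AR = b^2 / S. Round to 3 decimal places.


Step 1: b^2 = 19.9^2 = 396.01
Step 2: AR = 396.01 / 115.5 = 3.429

3.429


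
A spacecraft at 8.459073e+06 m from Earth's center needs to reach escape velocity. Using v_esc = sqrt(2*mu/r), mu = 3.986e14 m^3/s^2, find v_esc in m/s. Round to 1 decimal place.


Step 1: 2*mu/r = 2 * 3.986e14 / 8.459073e+06 = 94242005.0046
Step 2: v_esc = sqrt(94242005.0046) = 9707.8 m/s

9707.8


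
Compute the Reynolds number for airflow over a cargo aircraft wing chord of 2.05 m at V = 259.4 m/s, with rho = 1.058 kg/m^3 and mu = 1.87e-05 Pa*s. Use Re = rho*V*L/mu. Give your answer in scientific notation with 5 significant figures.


Step 1: Numerator = rho * V * L = 1.058 * 259.4 * 2.05 = 562.61266
Step 2: Re = 562.61266 / 1.87e-05
Step 3: Re = 3.0086e+07

3.0086e+07


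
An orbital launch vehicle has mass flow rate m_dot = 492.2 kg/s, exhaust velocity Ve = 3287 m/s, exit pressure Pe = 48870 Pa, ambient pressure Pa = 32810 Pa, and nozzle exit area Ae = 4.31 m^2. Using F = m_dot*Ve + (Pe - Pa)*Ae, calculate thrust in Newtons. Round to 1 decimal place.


Step 1: Momentum thrust = m_dot * Ve = 492.2 * 3287 = 1617861.4 N
Step 2: Pressure thrust = (Pe - Pa) * Ae = (48870 - 32810) * 4.31 = 69218.60 N
Step 3: Total thrust F = 1617861.4 + 69218.60 = 1687080.0 N

1687080.0


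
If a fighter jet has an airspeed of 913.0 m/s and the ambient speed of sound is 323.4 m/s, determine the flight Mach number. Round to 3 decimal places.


Step 1: M = V / a = 913.0 / 323.4
Step 2: M = 2.823

2.823


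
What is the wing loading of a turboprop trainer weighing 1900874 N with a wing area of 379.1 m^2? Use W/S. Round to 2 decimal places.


Step 1: Wing loading = W / S = 1900874 / 379.1
Step 2: Wing loading = 5014.18 N/m^2

5014.18


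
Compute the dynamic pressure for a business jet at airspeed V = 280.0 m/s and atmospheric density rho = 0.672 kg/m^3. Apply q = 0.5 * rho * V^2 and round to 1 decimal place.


Step 1: V^2 = 280.0^2 = 78400.0
Step 2: q = 0.5 * 0.672 * 78400.0
Step 3: q = 26342.4 Pa

26342.4


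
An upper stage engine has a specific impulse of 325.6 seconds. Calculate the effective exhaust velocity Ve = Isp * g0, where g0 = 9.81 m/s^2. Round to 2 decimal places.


Step 1: Ve = Isp * g0 = 325.6 * 9.81
Step 2: Ve = 3194.14 m/s

3194.14


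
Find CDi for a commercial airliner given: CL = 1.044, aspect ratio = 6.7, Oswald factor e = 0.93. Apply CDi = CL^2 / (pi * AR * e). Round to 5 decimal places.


Step 1: CL^2 = 1.044^2 = 1.089936
Step 2: pi * AR * e = 3.14159 * 6.7 * 0.93 = 19.575264
Step 3: CDi = 1.089936 / 19.575264 = 0.05568

0.05568


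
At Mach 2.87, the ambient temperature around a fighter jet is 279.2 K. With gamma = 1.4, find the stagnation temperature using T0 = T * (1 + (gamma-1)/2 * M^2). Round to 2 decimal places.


Step 1: (gamma-1)/2 = 0.2
Step 2: M^2 = 8.2369
Step 3: 1 + 0.2 * 8.2369 = 2.64738
Step 4: T0 = 279.2 * 2.64738 = 739.15 K

739.15


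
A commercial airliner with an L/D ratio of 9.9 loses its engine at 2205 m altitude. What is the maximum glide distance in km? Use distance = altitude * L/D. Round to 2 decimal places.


Step 1: Glide distance = altitude * L/D = 2205 * 9.9 = 21829.5 m
Step 2: Convert to km: 21829.5 / 1000 = 21.83 km

21.83


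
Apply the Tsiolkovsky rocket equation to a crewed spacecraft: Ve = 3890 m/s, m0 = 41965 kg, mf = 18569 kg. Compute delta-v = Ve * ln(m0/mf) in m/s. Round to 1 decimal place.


Step 1: Mass ratio m0/mf = 41965 / 18569 = 2.259949
Step 2: ln(2.259949) = 0.815342
Step 3: delta-v = 3890 * 0.815342 = 3171.7 m/s

3171.7


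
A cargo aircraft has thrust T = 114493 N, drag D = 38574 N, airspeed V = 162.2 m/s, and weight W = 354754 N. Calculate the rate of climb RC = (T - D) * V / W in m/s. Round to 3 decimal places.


Step 1: Excess thrust = T - D = 114493 - 38574 = 75919 N
Step 2: Excess power = 75919 * 162.2 = 12314061.8 W
Step 3: RC = 12314061.8 / 354754 = 34.712 m/s

34.712


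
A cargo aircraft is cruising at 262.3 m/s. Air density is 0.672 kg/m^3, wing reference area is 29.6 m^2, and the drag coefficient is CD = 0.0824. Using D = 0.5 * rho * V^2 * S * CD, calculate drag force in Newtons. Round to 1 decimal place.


Step 1: Dynamic pressure q = 0.5 * 0.672 * 262.3^2 = 23117.2334 Pa
Step 2: Drag D = q * S * CD = 23117.2334 * 29.6 * 0.0824
Step 3: D = 56383.9 N

56383.9


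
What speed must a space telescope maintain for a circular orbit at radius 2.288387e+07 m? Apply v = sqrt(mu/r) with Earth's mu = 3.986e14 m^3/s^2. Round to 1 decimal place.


Step 1: mu / r = 3.986e14 / 2.288387e+07 = 17418382.4677
Step 2: v = sqrt(17418382.4677) = 4173.5 m/s

4173.5


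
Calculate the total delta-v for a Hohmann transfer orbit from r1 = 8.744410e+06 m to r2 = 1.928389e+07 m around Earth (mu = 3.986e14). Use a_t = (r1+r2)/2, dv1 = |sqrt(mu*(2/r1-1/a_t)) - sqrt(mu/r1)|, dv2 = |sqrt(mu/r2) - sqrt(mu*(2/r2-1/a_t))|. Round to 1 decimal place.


Step 1: Transfer semi-major axis a_t = (8.744410e+06 + 1.928389e+07) / 2 = 1.401415e+07 m
Step 2: v1 (circular at r1) = sqrt(mu/r1) = 6751.55 m/s
Step 3: v_t1 = sqrt(mu*(2/r1 - 1/a_t)) = 7919.86 m/s
Step 4: dv1 = |7919.86 - 6751.55| = 1168.31 m/s
Step 5: v2 (circular at r2) = 4546.44 m/s, v_t2 = 3591.31 m/s
Step 6: dv2 = |4546.44 - 3591.31| = 955.13 m/s
Step 7: Total delta-v = 1168.31 + 955.13 = 2123.4 m/s

2123.4


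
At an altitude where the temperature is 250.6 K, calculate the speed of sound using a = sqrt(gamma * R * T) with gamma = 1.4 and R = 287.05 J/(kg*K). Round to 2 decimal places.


Step 1: gamma * R * T = 1.4 * 287.05 * 250.6 = 100708.622
Step 2: a = sqrt(100708.622) = 317.35 m/s

317.35


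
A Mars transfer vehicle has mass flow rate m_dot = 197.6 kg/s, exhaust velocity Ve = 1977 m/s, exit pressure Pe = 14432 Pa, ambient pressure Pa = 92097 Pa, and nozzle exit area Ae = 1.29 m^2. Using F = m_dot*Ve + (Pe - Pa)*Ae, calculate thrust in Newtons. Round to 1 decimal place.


Step 1: Momentum thrust = m_dot * Ve = 197.6 * 1977 = 390655.2 N
Step 2: Pressure thrust = (Pe - Pa) * Ae = (14432 - 92097) * 1.29 = -100187.85 N
Step 3: Total thrust F = 390655.2 + -100187.85 = 290467.4 N

290467.4


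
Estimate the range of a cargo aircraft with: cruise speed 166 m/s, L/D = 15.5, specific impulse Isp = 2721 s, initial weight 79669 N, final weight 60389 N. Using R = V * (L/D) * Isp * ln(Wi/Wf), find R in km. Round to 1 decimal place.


Step 1: Coefficient = V * (L/D) * Isp = 166 * 15.5 * 2721 = 7001133.0 m
Step 2: Wi/Wf = 79669 / 60389 = 1.319263
Step 3: ln(1.319263) = 0.277074
Step 4: R = 7001133.0 * 0.277074 = 1939829.0 m = 1939.8 km

1939.8


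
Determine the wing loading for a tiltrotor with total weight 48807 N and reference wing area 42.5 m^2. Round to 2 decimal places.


Step 1: Wing loading = W / S = 48807 / 42.5
Step 2: Wing loading = 1148.40 N/m^2

1148.40


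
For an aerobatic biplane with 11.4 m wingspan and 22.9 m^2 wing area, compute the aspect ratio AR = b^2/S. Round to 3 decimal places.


Step 1: b^2 = 11.4^2 = 129.96
Step 2: AR = 129.96 / 22.9 = 5.675

5.675


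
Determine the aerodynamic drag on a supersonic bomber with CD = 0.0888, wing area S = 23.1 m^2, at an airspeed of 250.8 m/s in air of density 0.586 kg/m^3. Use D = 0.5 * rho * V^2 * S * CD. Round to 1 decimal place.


Step 1: Dynamic pressure q = 0.5 * 0.586 * 250.8^2 = 18429.8875 Pa
Step 2: Drag D = q * S * CD = 18429.8875 * 23.1 * 0.0888
Step 3: D = 37804.9 N

37804.9


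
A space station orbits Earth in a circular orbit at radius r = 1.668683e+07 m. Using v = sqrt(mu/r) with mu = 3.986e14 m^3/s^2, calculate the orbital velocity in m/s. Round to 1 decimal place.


Step 1: mu / r = 3.986e14 / 1.668683e+07 = 23887101.3847
Step 2: v = sqrt(23887101.3847) = 4887.4 m/s

4887.4


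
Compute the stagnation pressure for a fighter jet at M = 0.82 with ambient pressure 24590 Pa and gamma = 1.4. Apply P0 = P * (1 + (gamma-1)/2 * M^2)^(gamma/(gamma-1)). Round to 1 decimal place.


Step 1: (gamma-1)/2 * M^2 = 0.2 * 0.6724 = 0.13448
Step 2: 1 + 0.13448 = 1.13448
Step 3: Exponent gamma/(gamma-1) = 3.5
Step 4: P0 = 24590 * 1.13448^3.5 = 38242.6 Pa

38242.6


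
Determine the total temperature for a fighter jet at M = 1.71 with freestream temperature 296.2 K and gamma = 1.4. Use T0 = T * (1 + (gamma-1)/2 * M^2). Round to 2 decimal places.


Step 1: (gamma-1)/2 = 0.2
Step 2: M^2 = 2.9241
Step 3: 1 + 0.2 * 2.9241 = 1.58482
Step 4: T0 = 296.2 * 1.58482 = 469.42 K

469.42


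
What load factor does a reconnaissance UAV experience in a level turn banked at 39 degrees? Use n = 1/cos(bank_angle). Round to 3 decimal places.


Step 1: Convert 39 degrees to radians = 0.680678
Step 2: cos(39 deg) = 0.777146
Step 3: n = 1 / 0.777146 = 1.287

1.287


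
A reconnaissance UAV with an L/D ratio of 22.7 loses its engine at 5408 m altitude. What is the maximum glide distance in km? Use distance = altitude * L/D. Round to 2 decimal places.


Step 1: Glide distance = altitude * L/D = 5408 * 22.7 = 122761.6 m
Step 2: Convert to km: 122761.6 / 1000 = 122.76 km

122.76


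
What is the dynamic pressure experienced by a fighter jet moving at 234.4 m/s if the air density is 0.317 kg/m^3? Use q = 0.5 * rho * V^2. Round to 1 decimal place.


Step 1: V^2 = 234.4^2 = 54943.36
Step 2: q = 0.5 * 0.317 * 54943.36
Step 3: q = 8708.5 Pa

8708.5


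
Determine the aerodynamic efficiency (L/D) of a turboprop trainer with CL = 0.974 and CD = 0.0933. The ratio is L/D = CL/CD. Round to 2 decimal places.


Step 1: L/D = CL / CD = 0.974 / 0.0933
Step 2: L/D = 10.44

10.44


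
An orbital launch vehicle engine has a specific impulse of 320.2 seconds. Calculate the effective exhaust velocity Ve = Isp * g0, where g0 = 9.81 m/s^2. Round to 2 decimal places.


Step 1: Ve = Isp * g0 = 320.2 * 9.81
Step 2: Ve = 3141.16 m/s

3141.16


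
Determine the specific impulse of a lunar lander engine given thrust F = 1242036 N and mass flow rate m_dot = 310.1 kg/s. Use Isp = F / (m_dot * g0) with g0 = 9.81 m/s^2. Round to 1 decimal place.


Step 1: m_dot * g0 = 310.1 * 9.81 = 3042.08
Step 2: Isp = 1242036 / 3042.08 = 408.3 s

408.3


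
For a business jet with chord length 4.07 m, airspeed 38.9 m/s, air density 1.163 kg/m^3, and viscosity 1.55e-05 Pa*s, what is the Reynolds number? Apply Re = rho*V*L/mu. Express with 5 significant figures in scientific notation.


Step 1: Numerator = rho * V * L = 1.163 * 38.9 * 4.07 = 184.129649
Step 2: Re = 184.129649 / 1.55e-05
Step 3: Re = 1.1879e+07

1.1879e+07


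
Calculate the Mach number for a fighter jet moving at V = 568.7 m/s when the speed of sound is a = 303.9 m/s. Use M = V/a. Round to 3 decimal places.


Step 1: M = V / a = 568.7 / 303.9
Step 2: M = 1.871

1.871


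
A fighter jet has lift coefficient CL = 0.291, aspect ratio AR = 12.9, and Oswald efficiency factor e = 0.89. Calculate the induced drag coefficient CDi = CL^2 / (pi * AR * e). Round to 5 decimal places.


Step 1: CL^2 = 0.291^2 = 0.084681
Step 2: pi * AR * e = 3.14159 * 12.9 * 0.89 = 36.068625
Step 3: CDi = 0.084681 / 36.068625 = 0.00235

0.00235


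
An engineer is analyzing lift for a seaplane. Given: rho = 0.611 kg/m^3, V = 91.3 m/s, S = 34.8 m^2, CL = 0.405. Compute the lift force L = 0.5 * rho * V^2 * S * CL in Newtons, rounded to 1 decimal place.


Step 1: Calculate dynamic pressure q = 0.5 * 0.611 * 91.3^2 = 0.5 * 0.611 * 8335.69 = 2546.5533 Pa
Step 2: Multiply by wing area and lift coefficient: L = 2546.5533 * 34.8 * 0.405
Step 3: L = 88620.0547 * 0.405 = 35891.1 N

35891.1


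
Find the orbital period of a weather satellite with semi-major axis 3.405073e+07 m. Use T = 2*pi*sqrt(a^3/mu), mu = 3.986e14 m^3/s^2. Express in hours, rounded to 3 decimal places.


Step 1: a^3 / mu = 3.948019e+22 / 3.986e14 = 9.904715e+07
Step 2: sqrt(9.904715e+07) = 9952.2435 s
Step 3: T = 2*pi * 9952.2435 = 62531.79 s
Step 4: T in hours = 62531.79 / 3600 = 17.370 hours

17.370


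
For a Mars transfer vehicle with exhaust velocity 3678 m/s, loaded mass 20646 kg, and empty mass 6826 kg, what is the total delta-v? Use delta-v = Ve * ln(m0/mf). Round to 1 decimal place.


Step 1: Mass ratio m0/mf = 20646 / 6826 = 3.024612
Step 2: ln(3.024612) = 1.106783
Step 3: delta-v = 3678 * 1.106783 = 4070.7 m/s

4070.7


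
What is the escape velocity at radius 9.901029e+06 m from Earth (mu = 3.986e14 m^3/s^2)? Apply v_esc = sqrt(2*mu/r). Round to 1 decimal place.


Step 1: 2*mu/r = 2 * 3.986e14 / 9.901029e+06 = 80516883.6492
Step 2: v_esc = sqrt(80516883.6492) = 8973.1 m/s

8973.1


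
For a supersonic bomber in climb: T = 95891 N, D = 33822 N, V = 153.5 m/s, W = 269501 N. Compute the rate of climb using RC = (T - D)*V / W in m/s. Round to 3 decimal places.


Step 1: Excess thrust = T - D = 95891 - 33822 = 62069 N
Step 2: Excess power = 62069 * 153.5 = 9527591.5 W
Step 3: RC = 9527591.5 / 269501 = 35.353 m/s

35.353


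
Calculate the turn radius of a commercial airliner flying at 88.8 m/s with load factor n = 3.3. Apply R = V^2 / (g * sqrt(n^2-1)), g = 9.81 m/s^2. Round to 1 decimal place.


Step 1: V^2 = 88.8^2 = 7885.44
Step 2: n^2 - 1 = 3.3^2 - 1 = 9.89
Step 3: sqrt(9.89) = 3.144837
Step 4: R = 7885.44 / (9.81 * 3.144837) = 255.6 m

255.6


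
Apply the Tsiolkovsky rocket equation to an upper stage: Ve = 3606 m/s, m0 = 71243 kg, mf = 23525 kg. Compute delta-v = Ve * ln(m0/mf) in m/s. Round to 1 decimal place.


Step 1: Mass ratio m0/mf = 71243 / 23525 = 3.028395
Step 2: ln(3.028395) = 1.108033
Step 3: delta-v = 3606 * 1.108033 = 3995.6 m/s

3995.6


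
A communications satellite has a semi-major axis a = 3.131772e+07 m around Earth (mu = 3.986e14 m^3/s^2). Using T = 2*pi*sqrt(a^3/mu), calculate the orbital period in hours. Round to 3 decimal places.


Step 1: a^3 / mu = 3.071641e+22 / 3.986e14 = 7.706073e+07
Step 2: sqrt(7.706073e+07) = 8778.4241 s
Step 3: T = 2*pi * 8778.4241 = 55156.47 s
Step 4: T in hours = 55156.47 / 3600 = 15.321 hours

15.321


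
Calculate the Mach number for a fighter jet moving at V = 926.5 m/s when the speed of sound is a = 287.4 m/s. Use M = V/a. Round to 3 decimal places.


Step 1: M = V / a = 926.5 / 287.4
Step 2: M = 3.224

3.224


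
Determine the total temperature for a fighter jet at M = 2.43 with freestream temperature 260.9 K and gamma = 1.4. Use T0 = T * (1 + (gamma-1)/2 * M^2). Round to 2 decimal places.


Step 1: (gamma-1)/2 = 0.2
Step 2: M^2 = 5.9049
Step 3: 1 + 0.2 * 5.9049 = 2.18098
Step 4: T0 = 260.9 * 2.18098 = 569.02 K

569.02


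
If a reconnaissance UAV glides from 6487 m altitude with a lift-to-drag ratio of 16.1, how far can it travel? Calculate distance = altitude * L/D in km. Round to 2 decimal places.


Step 1: Glide distance = altitude * L/D = 6487 * 16.1 = 104440.7 m
Step 2: Convert to km: 104440.7 / 1000 = 104.44 km

104.44


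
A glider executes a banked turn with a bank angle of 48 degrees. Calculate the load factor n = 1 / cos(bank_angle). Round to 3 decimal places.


Step 1: Convert 48 degrees to radians = 0.837758
Step 2: cos(48 deg) = 0.669131
Step 3: n = 1 / 0.669131 = 1.494

1.494


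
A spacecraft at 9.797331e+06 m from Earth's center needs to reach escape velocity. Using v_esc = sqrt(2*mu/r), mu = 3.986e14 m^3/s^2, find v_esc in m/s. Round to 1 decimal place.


Step 1: 2*mu/r = 2 * 3.986e14 / 9.797331e+06 = 81369099.4006
Step 2: v_esc = sqrt(81369099.4006) = 9020.5 m/s

9020.5


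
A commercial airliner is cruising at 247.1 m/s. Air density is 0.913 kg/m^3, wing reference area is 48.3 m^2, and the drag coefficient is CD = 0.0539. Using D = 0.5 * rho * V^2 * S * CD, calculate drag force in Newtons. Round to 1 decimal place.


Step 1: Dynamic pressure q = 0.5 * 0.913 * 247.1^2 = 27873.1642 Pa
Step 2: Drag D = q * S * CD = 27873.1642 * 48.3 * 0.0539
Step 3: D = 72564.2 N

72564.2


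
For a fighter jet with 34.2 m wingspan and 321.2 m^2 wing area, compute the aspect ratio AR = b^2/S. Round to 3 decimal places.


Step 1: b^2 = 34.2^2 = 1169.64
Step 2: AR = 1169.64 / 321.2 = 3.641

3.641


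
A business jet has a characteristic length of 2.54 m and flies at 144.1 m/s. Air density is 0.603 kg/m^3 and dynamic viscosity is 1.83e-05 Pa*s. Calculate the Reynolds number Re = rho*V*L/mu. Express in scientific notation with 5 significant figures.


Step 1: Numerator = rho * V * L = 0.603 * 144.1 * 2.54 = 220.706442
Step 2: Re = 220.706442 / 1.83e-05
Step 3: Re = 1.2060e+07

1.2060e+07


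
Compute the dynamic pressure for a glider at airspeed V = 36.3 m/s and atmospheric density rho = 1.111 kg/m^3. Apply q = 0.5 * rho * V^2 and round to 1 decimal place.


Step 1: V^2 = 36.3^2 = 1317.69
Step 2: q = 0.5 * 1.111 * 1317.69
Step 3: q = 732.0 Pa

732.0


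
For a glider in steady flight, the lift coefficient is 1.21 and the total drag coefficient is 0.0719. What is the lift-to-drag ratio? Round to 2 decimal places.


Step 1: L/D = CL / CD = 1.21 / 0.0719
Step 2: L/D = 16.83

16.83


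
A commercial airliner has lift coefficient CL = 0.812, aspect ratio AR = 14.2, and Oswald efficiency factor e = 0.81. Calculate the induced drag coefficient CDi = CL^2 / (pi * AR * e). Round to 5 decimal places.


Step 1: CL^2 = 0.812^2 = 0.659344
Step 2: pi * AR * e = 3.14159 * 14.2 * 0.81 = 36.134599
Step 3: CDi = 0.659344 / 36.134599 = 0.01825

0.01825


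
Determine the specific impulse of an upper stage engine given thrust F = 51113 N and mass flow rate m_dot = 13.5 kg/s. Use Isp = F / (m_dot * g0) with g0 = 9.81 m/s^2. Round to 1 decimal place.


Step 1: m_dot * g0 = 13.5 * 9.81 = 132.44
Step 2: Isp = 51113 / 132.44 = 385.9 s

385.9


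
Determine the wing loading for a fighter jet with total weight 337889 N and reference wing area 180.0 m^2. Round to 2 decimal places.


Step 1: Wing loading = W / S = 337889 / 180.0
Step 2: Wing loading = 1877.16 N/m^2

1877.16


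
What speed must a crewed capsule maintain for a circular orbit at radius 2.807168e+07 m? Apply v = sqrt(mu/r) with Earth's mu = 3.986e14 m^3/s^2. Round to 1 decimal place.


Step 1: mu / r = 3.986e14 / 2.807168e+07 = 14199363.9141
Step 2: v = sqrt(14199363.9141) = 3768.2 m/s

3768.2


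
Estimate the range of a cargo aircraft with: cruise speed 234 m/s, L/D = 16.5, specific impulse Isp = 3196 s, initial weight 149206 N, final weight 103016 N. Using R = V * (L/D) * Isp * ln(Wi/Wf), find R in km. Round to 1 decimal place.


Step 1: Coefficient = V * (L/D) * Isp = 234 * 16.5 * 3196 = 12339756.0 m
Step 2: Wi/Wf = 149206 / 103016 = 1.448377
Step 3: ln(1.448377) = 0.370444
Step 4: R = 12339756.0 * 0.370444 = 4571183.5 m = 4571.2 km

4571.2


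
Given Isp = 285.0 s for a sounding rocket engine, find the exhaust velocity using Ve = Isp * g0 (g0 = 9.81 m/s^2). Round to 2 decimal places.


Step 1: Ve = Isp * g0 = 285.0 * 9.81
Step 2: Ve = 2795.85 m/s

2795.85


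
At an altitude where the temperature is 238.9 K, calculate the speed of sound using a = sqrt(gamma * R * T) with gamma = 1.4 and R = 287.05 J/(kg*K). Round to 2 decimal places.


Step 1: gamma * R * T = 1.4 * 287.05 * 238.9 = 96006.743
Step 2: a = sqrt(96006.743) = 309.85 m/s

309.85


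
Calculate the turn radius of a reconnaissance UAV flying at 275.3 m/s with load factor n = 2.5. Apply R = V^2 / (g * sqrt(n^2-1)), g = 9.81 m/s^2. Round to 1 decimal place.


Step 1: V^2 = 275.3^2 = 75790.09
Step 2: n^2 - 1 = 2.5^2 - 1 = 5.25
Step 3: sqrt(5.25) = 2.291288
Step 4: R = 75790.09 / (9.81 * 2.291288) = 3371.8 m

3371.8


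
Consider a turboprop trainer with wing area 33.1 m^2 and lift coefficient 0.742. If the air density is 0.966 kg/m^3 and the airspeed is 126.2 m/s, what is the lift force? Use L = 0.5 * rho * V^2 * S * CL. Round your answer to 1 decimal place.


Step 1: Calculate dynamic pressure q = 0.5 * 0.966 * 126.2^2 = 0.5 * 0.966 * 15926.44 = 7692.4705 Pa
Step 2: Multiply by wing area and lift coefficient: L = 7692.4705 * 33.1 * 0.742
Step 3: L = 254620.7742 * 0.742 = 188928.6 N

188928.6


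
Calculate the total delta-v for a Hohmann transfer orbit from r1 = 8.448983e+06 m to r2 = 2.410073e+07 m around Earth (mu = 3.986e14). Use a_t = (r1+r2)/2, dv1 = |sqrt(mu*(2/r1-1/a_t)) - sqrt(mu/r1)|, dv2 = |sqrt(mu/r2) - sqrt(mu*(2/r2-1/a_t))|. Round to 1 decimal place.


Step 1: Transfer semi-major axis a_t = (8.448983e+06 + 2.410073e+07) / 2 = 1.627486e+07 m
Step 2: v1 (circular at r1) = sqrt(mu/r1) = 6868.57 m/s
Step 3: v_t1 = sqrt(mu*(2/r1 - 1/a_t)) = 8358.4 m/s
Step 4: dv1 = |8358.4 - 6868.57| = 1489.82 m/s
Step 5: v2 (circular at r2) = 4066.81 m/s, v_t2 = 2930.2 m/s
Step 6: dv2 = |4066.81 - 2930.2| = 1136.61 m/s
Step 7: Total delta-v = 1489.82 + 1136.61 = 2626.4 m/s

2626.4


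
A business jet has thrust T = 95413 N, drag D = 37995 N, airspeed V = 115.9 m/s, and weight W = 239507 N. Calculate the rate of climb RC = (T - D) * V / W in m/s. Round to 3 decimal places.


Step 1: Excess thrust = T - D = 95413 - 37995 = 57418 N
Step 2: Excess power = 57418 * 115.9 = 6654746.2 W
Step 3: RC = 6654746.2 / 239507 = 27.785 m/s

27.785


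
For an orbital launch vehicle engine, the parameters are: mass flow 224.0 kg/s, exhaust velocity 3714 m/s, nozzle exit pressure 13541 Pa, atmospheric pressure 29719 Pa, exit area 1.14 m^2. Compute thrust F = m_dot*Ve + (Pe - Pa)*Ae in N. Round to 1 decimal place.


Step 1: Momentum thrust = m_dot * Ve = 224.0 * 3714 = 831936.0 N
Step 2: Pressure thrust = (Pe - Pa) * Ae = (13541 - 29719) * 1.14 = -18442.92 N
Step 3: Total thrust F = 831936.0 + -18442.92 = 813493.1 N

813493.1


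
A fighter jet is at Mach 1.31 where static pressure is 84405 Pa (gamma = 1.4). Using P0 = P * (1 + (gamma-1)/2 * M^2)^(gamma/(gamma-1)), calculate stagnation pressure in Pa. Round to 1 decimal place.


Step 1: (gamma-1)/2 * M^2 = 0.2 * 1.7161 = 0.34322
Step 2: 1 + 0.34322 = 1.34322
Step 3: Exponent gamma/(gamma-1) = 3.5
Step 4: P0 = 84405 * 1.34322^3.5 = 237073.6 Pa

237073.6


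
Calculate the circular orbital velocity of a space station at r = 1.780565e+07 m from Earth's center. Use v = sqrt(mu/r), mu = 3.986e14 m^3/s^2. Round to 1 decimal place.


Step 1: mu / r = 3.986e14 / 1.780565e+07 = 22386152.71
Step 2: v = sqrt(22386152.71) = 4731.4 m/s

4731.4


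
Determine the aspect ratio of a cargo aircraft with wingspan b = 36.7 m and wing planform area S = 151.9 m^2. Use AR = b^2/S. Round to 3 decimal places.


Step 1: b^2 = 36.7^2 = 1346.89
Step 2: AR = 1346.89 / 151.9 = 8.867

8.867


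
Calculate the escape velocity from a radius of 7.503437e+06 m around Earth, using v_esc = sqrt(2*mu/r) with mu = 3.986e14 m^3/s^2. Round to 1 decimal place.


Step 1: 2*mu/r = 2 * 3.986e14 / 7.503437e+06 = 106244644.954
Step 2: v_esc = sqrt(106244644.954) = 10307.5 m/s

10307.5


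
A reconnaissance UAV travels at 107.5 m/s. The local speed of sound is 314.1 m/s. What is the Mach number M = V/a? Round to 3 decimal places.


Step 1: M = V / a = 107.5 / 314.1
Step 2: M = 0.342

0.342


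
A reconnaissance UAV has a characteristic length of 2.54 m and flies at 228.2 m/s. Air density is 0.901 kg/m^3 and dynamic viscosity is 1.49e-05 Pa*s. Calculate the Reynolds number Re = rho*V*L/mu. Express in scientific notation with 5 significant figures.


Step 1: Numerator = rho * V * L = 0.901 * 228.2 * 2.54 = 522.244828
Step 2: Re = 522.244828 / 1.49e-05
Step 3: Re = 3.5050e+07

3.5050e+07


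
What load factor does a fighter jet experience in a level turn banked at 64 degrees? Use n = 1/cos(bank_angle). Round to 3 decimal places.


Step 1: Convert 64 degrees to radians = 1.117011
Step 2: cos(64 deg) = 0.438371
Step 3: n = 1 / 0.438371 = 2.281

2.281


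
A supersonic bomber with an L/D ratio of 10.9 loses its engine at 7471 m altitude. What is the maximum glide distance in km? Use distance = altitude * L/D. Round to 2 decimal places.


Step 1: Glide distance = altitude * L/D = 7471 * 10.9 = 81433.9 m
Step 2: Convert to km: 81433.9 / 1000 = 81.43 km

81.43


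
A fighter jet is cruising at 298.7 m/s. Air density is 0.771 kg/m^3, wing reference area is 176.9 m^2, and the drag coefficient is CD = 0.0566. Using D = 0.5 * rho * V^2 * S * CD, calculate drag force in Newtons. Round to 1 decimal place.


Step 1: Dynamic pressure q = 0.5 * 0.771 * 298.7^2 = 34394.9615 Pa
Step 2: Drag D = q * S * CD = 34394.9615 * 176.9 * 0.0566
Step 3: D = 344380.9 N

344380.9


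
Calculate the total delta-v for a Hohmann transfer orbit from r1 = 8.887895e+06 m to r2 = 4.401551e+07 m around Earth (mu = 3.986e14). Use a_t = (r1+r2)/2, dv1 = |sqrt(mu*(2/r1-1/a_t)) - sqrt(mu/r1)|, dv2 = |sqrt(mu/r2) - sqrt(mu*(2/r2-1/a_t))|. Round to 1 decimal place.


Step 1: Transfer semi-major axis a_t = (8.887895e+06 + 4.401551e+07) / 2 = 2.645170e+07 m
Step 2: v1 (circular at r1) = sqrt(mu/r1) = 6696.83 m/s
Step 3: v_t1 = sqrt(mu*(2/r1 - 1/a_t)) = 8638.64 m/s
Step 4: dv1 = |8638.64 - 6696.83| = 1941.81 m/s
Step 5: v2 (circular at r2) = 3009.3 m/s, v_t2 = 1744.37 m/s
Step 6: dv2 = |3009.3 - 1744.37| = 1264.93 m/s
Step 7: Total delta-v = 1941.81 + 1264.93 = 3206.7 m/s

3206.7


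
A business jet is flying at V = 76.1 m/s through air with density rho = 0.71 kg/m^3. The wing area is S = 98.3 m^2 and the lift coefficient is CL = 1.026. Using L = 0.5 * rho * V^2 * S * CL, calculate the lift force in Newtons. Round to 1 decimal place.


Step 1: Calculate dynamic pressure q = 0.5 * 0.71 * 76.1^2 = 0.5 * 0.71 * 5791.21 = 2055.8795 Pa
Step 2: Multiply by wing area and lift coefficient: L = 2055.8795 * 98.3 * 1.026
Step 3: L = 202092.9598 * 1.026 = 207347.4 N

207347.4


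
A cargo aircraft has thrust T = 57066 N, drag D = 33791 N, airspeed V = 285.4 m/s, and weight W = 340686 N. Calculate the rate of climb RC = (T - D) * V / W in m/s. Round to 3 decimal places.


Step 1: Excess thrust = T - D = 57066 - 33791 = 23275 N
Step 2: Excess power = 23275 * 285.4 = 6642685.0 W
Step 3: RC = 6642685.0 / 340686 = 19.498 m/s

19.498


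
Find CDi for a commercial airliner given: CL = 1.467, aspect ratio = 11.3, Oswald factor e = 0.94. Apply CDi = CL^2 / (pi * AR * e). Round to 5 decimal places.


Step 1: CL^2 = 1.467^2 = 2.152089
Step 2: pi * AR * e = 3.14159 * 11.3 * 0.94 = 33.369997
Step 3: CDi = 2.152089 / 33.369997 = 0.06449

0.06449


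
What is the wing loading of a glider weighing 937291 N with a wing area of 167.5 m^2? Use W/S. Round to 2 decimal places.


Step 1: Wing loading = W / S = 937291 / 167.5
Step 2: Wing loading = 5595.77 N/m^2

5595.77


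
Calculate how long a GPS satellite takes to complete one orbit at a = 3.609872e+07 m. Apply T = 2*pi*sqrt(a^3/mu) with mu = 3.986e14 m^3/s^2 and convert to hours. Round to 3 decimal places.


Step 1: a^3 / mu = 4.704088e+22 / 3.986e14 = 1.180152e+08
Step 2: sqrt(1.180152e+08) = 10863.4822 s
Step 3: T = 2*pi * 10863.4822 = 68257.27 s
Step 4: T in hours = 68257.27 / 3600 = 18.960 hours

18.960


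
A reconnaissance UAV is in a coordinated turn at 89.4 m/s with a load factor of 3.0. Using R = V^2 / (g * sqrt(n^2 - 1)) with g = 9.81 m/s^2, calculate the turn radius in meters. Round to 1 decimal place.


Step 1: V^2 = 89.4^2 = 7992.36
Step 2: n^2 - 1 = 3.0^2 - 1 = 8.0
Step 3: sqrt(8.0) = 2.828427
Step 4: R = 7992.36 / (9.81 * 2.828427) = 288.0 m

288.0


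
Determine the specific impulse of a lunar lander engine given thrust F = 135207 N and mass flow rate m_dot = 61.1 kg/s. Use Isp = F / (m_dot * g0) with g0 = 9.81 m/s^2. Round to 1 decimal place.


Step 1: m_dot * g0 = 61.1 * 9.81 = 599.39
Step 2: Isp = 135207 / 599.39 = 225.6 s

225.6


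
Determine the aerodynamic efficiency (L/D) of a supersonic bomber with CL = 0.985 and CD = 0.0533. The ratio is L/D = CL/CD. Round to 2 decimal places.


Step 1: L/D = CL / CD = 0.985 / 0.0533
Step 2: L/D = 18.48

18.48


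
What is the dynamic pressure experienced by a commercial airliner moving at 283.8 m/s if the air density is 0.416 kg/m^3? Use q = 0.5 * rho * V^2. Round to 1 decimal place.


Step 1: V^2 = 283.8^2 = 80542.44
Step 2: q = 0.5 * 0.416 * 80542.44
Step 3: q = 16752.8 Pa

16752.8


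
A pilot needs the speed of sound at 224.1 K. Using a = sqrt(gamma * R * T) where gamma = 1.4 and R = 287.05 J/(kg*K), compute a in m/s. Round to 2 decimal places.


Step 1: gamma * R * T = 1.4 * 287.05 * 224.1 = 90059.067
Step 2: a = sqrt(90059.067) = 300.10 m/s

300.10


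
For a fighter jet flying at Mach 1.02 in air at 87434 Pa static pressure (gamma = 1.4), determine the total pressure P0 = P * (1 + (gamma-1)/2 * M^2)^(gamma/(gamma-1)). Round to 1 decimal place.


Step 1: (gamma-1)/2 * M^2 = 0.2 * 1.0404 = 0.20808
Step 2: 1 + 0.20808 = 1.20808
Step 3: Exponent gamma/(gamma-1) = 3.5
Step 4: P0 = 87434 * 1.20808^3.5 = 169439.7 Pa

169439.7


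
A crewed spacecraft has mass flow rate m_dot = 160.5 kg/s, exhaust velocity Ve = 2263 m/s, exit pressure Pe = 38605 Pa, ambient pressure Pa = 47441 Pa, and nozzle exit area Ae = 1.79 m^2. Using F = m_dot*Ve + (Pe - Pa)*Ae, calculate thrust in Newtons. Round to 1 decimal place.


Step 1: Momentum thrust = m_dot * Ve = 160.5 * 2263 = 363211.5 N
Step 2: Pressure thrust = (Pe - Pa) * Ae = (38605 - 47441) * 1.79 = -15816.44 N
Step 3: Total thrust F = 363211.5 + -15816.44 = 347395.1 N

347395.1


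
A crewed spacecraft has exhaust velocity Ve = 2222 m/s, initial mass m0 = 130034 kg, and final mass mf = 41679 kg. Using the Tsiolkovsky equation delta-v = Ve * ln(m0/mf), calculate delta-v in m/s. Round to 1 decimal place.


Step 1: Mass ratio m0/mf = 130034 / 41679 = 3.119893
Step 2: ln(3.119893) = 1.137799
Step 3: delta-v = 2222 * 1.137799 = 2528.2 m/s

2528.2


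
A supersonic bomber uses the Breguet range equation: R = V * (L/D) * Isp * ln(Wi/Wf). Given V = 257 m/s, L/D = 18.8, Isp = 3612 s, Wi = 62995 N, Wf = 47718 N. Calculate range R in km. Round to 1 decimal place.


Step 1: Coefficient = V * (L/D) * Isp = 257 * 18.8 * 3612 = 17451739.2 m
Step 2: Wi/Wf = 62995 / 47718 = 1.320152
Step 3: ln(1.320152) = 0.277747
Step 4: R = 17451739.2 * 0.277747 = 4847162.5 m = 4847.2 km

4847.2


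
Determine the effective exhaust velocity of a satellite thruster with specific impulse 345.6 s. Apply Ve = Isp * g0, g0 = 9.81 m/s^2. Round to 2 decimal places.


Step 1: Ve = Isp * g0 = 345.6 * 9.81
Step 2: Ve = 3390.34 m/s

3390.34


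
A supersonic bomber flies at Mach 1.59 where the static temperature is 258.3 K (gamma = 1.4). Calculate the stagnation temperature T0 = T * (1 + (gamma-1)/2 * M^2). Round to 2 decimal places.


Step 1: (gamma-1)/2 = 0.2
Step 2: M^2 = 2.5281
Step 3: 1 + 0.2 * 2.5281 = 1.50562
Step 4: T0 = 258.3 * 1.50562 = 388.90 K

388.90


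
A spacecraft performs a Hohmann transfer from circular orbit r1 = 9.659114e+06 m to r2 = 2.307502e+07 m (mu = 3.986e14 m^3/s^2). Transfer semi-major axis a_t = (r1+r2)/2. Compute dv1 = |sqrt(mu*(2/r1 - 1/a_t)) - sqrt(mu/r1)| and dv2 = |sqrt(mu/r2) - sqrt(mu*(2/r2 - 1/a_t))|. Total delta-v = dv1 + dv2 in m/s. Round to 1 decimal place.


Step 1: Transfer semi-major axis a_t = (9.659114e+06 + 2.307502e+07) / 2 = 1.636707e+07 m
Step 2: v1 (circular at r1) = sqrt(mu/r1) = 6423.92 m/s
Step 3: v_t1 = sqrt(mu*(2/r1 - 1/a_t)) = 7627.56 m/s
Step 4: dv1 = |7627.56 - 6423.92| = 1203.64 m/s
Step 5: v2 (circular at r2) = 4156.21 m/s, v_t2 = 3192.87 m/s
Step 6: dv2 = |4156.21 - 3192.87| = 963.34 m/s
Step 7: Total delta-v = 1203.64 + 963.34 = 2167.0 m/s

2167.0


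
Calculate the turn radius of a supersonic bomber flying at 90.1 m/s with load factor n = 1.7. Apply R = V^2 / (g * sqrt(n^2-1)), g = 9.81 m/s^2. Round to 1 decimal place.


Step 1: V^2 = 90.1^2 = 8118.01
Step 2: n^2 - 1 = 1.7^2 - 1 = 1.89
Step 3: sqrt(1.89) = 1.374773
Step 4: R = 8118.01 / (9.81 * 1.374773) = 601.9 m

601.9


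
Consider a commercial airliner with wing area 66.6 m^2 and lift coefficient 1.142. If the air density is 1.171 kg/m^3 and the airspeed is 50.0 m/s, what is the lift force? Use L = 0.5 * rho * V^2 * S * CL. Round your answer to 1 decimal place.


Step 1: Calculate dynamic pressure q = 0.5 * 1.171 * 50.0^2 = 0.5 * 1.171 * 2500.0 = 1463.75 Pa
Step 2: Multiply by wing area and lift coefficient: L = 1463.75 * 66.6 * 1.142
Step 3: L = 97485.75 * 1.142 = 111328.7 N

111328.7


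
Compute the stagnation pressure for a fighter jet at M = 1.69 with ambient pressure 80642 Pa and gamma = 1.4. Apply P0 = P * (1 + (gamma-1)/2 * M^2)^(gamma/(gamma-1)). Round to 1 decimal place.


Step 1: (gamma-1)/2 * M^2 = 0.2 * 2.8561 = 0.57122
Step 2: 1 + 0.57122 = 1.57122
Step 3: Exponent gamma/(gamma-1) = 3.5
Step 4: P0 = 80642 * 1.57122^3.5 = 392094.5 Pa

392094.5


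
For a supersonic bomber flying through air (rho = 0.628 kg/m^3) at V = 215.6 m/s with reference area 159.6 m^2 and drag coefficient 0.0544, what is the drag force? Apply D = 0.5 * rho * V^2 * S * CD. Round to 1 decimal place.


Step 1: Dynamic pressure q = 0.5 * 0.628 * 215.6^2 = 14595.775 Pa
Step 2: Drag D = q * S * CD = 14595.775 * 159.6 * 0.0544
Step 3: D = 126724.0 N

126724.0


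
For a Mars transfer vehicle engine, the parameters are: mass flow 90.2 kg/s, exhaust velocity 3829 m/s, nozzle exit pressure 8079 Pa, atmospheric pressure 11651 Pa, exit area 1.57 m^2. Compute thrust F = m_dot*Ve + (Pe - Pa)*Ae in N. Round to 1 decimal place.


Step 1: Momentum thrust = m_dot * Ve = 90.2 * 3829 = 345375.8 N
Step 2: Pressure thrust = (Pe - Pa) * Ae = (8079 - 11651) * 1.57 = -5608.04 N
Step 3: Total thrust F = 345375.8 + -5608.04 = 339767.8 N

339767.8


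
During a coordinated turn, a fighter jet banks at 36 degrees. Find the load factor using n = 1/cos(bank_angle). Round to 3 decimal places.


Step 1: Convert 36 degrees to radians = 0.628319
Step 2: cos(36 deg) = 0.809017
Step 3: n = 1 / 0.809017 = 1.236

1.236


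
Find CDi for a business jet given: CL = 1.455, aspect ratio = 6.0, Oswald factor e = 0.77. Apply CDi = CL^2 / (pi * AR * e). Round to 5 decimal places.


Step 1: CL^2 = 1.455^2 = 2.117025
Step 2: pi * AR * e = 3.14159 * 6.0 * 0.77 = 14.514158
Step 3: CDi = 2.117025 / 14.514158 = 0.14586

0.14586


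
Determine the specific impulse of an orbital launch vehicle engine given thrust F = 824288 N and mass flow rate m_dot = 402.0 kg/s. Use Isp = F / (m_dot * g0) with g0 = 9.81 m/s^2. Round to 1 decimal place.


Step 1: m_dot * g0 = 402.0 * 9.81 = 3943.62
Step 2: Isp = 824288 / 3943.62 = 209.0 s

209.0


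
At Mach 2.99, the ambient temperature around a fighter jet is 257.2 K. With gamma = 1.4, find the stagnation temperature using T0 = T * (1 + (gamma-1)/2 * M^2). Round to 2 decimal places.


Step 1: (gamma-1)/2 = 0.2
Step 2: M^2 = 8.9401
Step 3: 1 + 0.2 * 8.9401 = 2.78802
Step 4: T0 = 257.2 * 2.78802 = 717.08 K

717.08


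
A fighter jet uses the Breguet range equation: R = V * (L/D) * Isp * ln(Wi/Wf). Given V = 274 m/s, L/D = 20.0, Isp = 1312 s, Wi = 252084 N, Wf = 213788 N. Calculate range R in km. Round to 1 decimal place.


Step 1: Coefficient = V * (L/D) * Isp = 274 * 20.0 * 1312 = 7189760.0 m
Step 2: Wi/Wf = 252084 / 213788 = 1.179131
Step 3: ln(1.179131) = 0.164777
Step 4: R = 7189760.0 * 0.164777 = 1184710.6 m = 1184.7 km

1184.7


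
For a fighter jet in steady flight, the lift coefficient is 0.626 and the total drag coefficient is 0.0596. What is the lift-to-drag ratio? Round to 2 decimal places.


Step 1: L/D = CL / CD = 0.626 / 0.0596
Step 2: L/D = 10.50

10.50


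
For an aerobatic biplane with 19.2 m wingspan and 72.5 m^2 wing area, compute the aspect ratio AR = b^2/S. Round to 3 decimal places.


Step 1: b^2 = 19.2^2 = 368.64
Step 2: AR = 368.64 / 72.5 = 5.085

5.085


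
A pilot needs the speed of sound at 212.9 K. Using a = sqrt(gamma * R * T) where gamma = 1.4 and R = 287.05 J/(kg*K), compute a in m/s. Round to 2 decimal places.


Step 1: gamma * R * T = 1.4 * 287.05 * 212.9 = 85558.123
Step 2: a = sqrt(85558.123) = 292.50 m/s

292.50


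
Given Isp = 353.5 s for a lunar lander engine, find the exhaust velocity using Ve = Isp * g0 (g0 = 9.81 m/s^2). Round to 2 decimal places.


Step 1: Ve = Isp * g0 = 353.5 * 9.81
Step 2: Ve = 3467.84 m/s

3467.84


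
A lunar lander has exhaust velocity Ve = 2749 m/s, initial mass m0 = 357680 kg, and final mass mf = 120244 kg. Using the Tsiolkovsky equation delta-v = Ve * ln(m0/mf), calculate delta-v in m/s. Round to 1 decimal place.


Step 1: Mass ratio m0/mf = 357680 / 120244 = 2.974618
Step 2: ln(2.974618) = 1.090116
Step 3: delta-v = 2749 * 1.090116 = 2996.7 m/s

2996.7


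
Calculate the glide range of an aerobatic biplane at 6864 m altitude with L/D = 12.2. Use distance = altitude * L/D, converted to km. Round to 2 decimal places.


Step 1: Glide distance = altitude * L/D = 6864 * 12.2 = 83740.8 m
Step 2: Convert to km: 83740.8 / 1000 = 83.74 km

83.74


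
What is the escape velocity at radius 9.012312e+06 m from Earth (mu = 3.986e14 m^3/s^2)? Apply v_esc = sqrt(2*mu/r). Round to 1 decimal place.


Step 1: 2*mu/r = 2 * 3.986e14 / 9.012312e+06 = 88456768.9179
Step 2: v_esc = sqrt(88456768.9179) = 9405.1 m/s

9405.1


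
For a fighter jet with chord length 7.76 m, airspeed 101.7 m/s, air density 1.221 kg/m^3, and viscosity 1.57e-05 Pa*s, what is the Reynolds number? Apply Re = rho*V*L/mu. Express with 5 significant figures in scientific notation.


Step 1: Numerator = rho * V * L = 1.221 * 101.7 * 7.76 = 963.603432
Step 2: Re = 963.603432 / 1.57e-05
Step 3: Re = 6.1376e+07

6.1376e+07


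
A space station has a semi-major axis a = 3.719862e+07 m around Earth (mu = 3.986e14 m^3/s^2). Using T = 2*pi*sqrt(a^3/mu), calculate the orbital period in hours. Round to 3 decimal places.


Step 1: a^3 / mu = 5.147312e+22 / 3.986e14 = 1.291348e+08
Step 2: sqrt(1.291348e+08) = 11363.748 s
Step 3: T = 2*pi * 11363.748 = 71400.53 s
Step 4: T in hours = 71400.53 / 3600 = 19.833 hours

19.833


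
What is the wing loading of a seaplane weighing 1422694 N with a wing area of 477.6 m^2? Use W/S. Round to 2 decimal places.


Step 1: Wing loading = W / S = 1422694 / 477.6
Step 2: Wing loading = 2978.84 N/m^2

2978.84


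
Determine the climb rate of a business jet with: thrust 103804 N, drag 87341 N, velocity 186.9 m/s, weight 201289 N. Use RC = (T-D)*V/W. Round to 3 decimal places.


Step 1: Excess thrust = T - D = 103804 - 87341 = 16463 N
Step 2: Excess power = 16463 * 186.9 = 3076934.7 W
Step 3: RC = 3076934.7 / 201289 = 15.286 m/s

15.286


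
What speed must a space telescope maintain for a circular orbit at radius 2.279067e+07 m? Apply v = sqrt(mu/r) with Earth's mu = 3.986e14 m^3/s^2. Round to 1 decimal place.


Step 1: mu / r = 3.986e14 / 2.279067e+07 = 17489613.0741
Step 2: v = sqrt(17489613.0741) = 4182.1 m/s

4182.1


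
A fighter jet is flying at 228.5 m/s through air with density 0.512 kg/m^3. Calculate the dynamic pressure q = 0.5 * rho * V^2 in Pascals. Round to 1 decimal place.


Step 1: V^2 = 228.5^2 = 52212.25
Step 2: q = 0.5 * 0.512 * 52212.25
Step 3: q = 13366.3 Pa

13366.3


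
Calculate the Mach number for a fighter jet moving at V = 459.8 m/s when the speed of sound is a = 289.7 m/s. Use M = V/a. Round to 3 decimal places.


Step 1: M = V / a = 459.8 / 289.7
Step 2: M = 1.587

1.587


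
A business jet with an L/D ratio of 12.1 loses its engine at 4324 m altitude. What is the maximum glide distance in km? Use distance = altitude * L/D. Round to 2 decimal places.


Step 1: Glide distance = altitude * L/D = 4324 * 12.1 = 52320.4 m
Step 2: Convert to km: 52320.4 / 1000 = 52.32 km

52.32


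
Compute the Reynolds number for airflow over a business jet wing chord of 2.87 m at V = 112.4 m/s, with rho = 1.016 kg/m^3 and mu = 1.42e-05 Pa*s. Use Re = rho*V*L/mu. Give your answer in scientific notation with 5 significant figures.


Step 1: Numerator = rho * V * L = 1.016 * 112.4 * 2.87 = 327.749408
Step 2: Re = 327.749408 / 1.42e-05
Step 3: Re = 2.3081e+07

2.3081e+07
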